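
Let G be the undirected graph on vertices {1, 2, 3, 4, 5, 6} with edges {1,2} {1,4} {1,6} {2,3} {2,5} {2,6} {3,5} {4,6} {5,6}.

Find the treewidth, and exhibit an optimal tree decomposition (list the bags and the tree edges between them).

Treewidth 2.
Bags: B1 = {1, 2, 6}  B2 = {2, 5, 6}  B3 = {1, 4, 6}  B4 = {2, 3, 5}
Tree: B1–B2, B1–B3, B2–B4

The largest bag has 3 vertices, giving width 2; this decomposition certifies tw(G) ≤ 2. Conversely, {1, 2, 6} is a clique of size 3, and the vertices of any clique must share a bag in every tree decomposition; so some bag has ≥ 3 vertices and tw(G) ≥ 2. Combining the bounds, tw(G) = 2.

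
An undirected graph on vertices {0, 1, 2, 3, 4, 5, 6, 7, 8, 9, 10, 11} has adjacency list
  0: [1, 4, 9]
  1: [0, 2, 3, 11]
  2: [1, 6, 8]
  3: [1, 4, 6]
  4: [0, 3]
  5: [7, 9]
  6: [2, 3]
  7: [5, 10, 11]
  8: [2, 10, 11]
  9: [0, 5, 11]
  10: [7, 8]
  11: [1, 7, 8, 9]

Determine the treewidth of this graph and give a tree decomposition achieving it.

Each bag holds 4 vertices, so the decomposition has width 3, which upper-bounds the treewidth. For the lower bound: the 4 vertex sets {5,7,10}, {9}, {11}, {0,1,2,8} are disjoint, each induces a connected subgraph, and every pair is joined by at least one edge of G. Contracting each set to a single vertex therefore yields K_{4} as a minor, and since treewidth is minor-monotone, tw(G) ≥ tw(K_{4}) = 3. Combining the bounds, tw(G) = 3.

Treewidth 3.
Bags: B1 = {5, 7, 9, 10}  B2 = {7, 9, 10, 11}  B3 = {8, 9, 10, 11}  B4 = {0, 8, 9, 11}  B5 = {0, 1, 8, 11}  B6 = {0, 1, 2, 8}  B7 = {0, 1, 2, 4}  B8 = {1, 2, 3, 4}  B9 = {2, 3, 4, 6}
Tree: B1–B2, B2–B3, B3–B4, B4–B5, B5–B6, B6–B7, B7–B8, B8–B9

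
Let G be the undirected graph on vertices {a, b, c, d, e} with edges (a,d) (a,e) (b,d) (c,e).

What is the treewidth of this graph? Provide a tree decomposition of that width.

The largest bag has 2 vertices, giving width 1; this decomposition certifies tw(G) ≤ 1. Since G has at least one edge (e.g. b–d), it is not an edgeless graph, so tw(G) ≥ 1. Therefore the treewidth is 1.

Treewidth 1.
One such decomposition:
Bags: B1 = {b, d}  B2 = {a, d}  B3 = {a, e}  B4 = {c, e}
Tree: B1–B2, B2–B3, B3–B4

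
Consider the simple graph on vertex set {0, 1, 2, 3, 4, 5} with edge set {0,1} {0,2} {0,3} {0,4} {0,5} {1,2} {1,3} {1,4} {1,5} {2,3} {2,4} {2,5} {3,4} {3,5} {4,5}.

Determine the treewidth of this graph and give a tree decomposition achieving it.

Treewidth 5.
Bags: B1 = {0, 1, 2, 3, 4, 5}
Tree: (single bag)

With just one bag of size 6, the width is 6 − 1 = 5, so tw(G) ≤ 5. On the other hand G contains the 6-clique {0, 1, 2, 3, 4, 5}. A clique must lie in a single bag of any decomposition, so no decomposition can have width below 5. Combining the bounds, tw(G) = 5.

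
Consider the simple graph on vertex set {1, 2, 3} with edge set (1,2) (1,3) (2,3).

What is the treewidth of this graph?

2

A width-2 tree decomposition is:
Bags: B1 = {1, 2, 3}
Tree: (single bag)
With just one bag of size 3, the width is 3 − 1 = 2, so tw(G) ≤ 2. On the other hand G contains the 3-clique {1, 2, 3}. A clique must lie in a single bag of any decomposition, so no decomposition can have width below 2. Combining the bounds, tw(G) = 2.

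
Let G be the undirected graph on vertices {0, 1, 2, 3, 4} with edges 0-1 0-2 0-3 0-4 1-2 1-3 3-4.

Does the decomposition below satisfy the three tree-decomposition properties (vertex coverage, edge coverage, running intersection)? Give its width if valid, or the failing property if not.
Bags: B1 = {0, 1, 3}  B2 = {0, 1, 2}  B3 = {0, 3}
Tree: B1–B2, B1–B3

No — vertex 4 appears in no bag.

A tree decomposition must satisfy three properties: every vertex lies in some bag; for every edge, both endpoints lie together in some bag; and for every vertex, the bags containing it form a connected subtree. Here vertex 4 appears in no bag, so the decomposition is invalid.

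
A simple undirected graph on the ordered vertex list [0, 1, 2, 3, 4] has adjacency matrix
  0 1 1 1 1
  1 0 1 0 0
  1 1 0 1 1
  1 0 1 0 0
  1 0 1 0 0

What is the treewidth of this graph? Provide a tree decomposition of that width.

Every bag has size at most 3, so the width is 3 − 1 = 2 and tw(G) ≤ 2. On the other hand G contains the 3-clique {0, 1, 2}. A clique must lie in a single bag of any decomposition, so no decomposition can have width below 2. Therefore the treewidth is 2.

Treewidth 2.
One optimal decomposition is:
Bags: B1 = {0, 2, 3}  B2 = {0, 1, 2}  B3 = {0, 2, 4}
Tree: B1–B2, B1–B3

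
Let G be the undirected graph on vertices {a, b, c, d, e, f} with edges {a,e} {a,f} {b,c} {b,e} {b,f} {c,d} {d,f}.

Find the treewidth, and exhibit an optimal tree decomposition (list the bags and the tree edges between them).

Every bag has size at most 3, so the width is 3 − 1 = 2 and tw(G) ≤ 2. For the lower bound, G contains the cycle c–d–f–b–c, so G is not a forest; only forests have treewidth ≤ 1, hence tw(G) ≥ 2. Therefore the treewidth is 2.

Treewidth 2.
One such decomposition:
Bags: B1 = {b, c, d}  B2 = {b, d, f}  B3 = {b, e, f}  B4 = {a, e, f}
Tree: B1–B2, B2–B3, B3–B4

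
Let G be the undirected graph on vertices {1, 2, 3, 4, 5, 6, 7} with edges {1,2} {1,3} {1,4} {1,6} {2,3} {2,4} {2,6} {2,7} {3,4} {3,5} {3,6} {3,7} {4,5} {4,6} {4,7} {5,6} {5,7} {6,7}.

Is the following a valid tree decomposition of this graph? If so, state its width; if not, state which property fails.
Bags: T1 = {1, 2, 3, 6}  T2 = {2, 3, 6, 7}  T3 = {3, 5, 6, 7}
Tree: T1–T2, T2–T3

A tree decomposition must satisfy three properties: every vertex lies in some bag; for every edge, both endpoints lie together in some bag; and for every vertex, the bags containing it form a connected subtree. Here vertex 4 appears in no bag, so the decomposition is invalid.

No — vertex 4 appears in no bag.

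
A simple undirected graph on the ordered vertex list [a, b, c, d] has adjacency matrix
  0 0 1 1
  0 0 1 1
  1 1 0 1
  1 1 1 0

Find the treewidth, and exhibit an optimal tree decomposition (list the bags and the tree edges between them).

Every bag has size at most 3, so the width is 3 − 1 = 2 and tw(G) ≤ 2. Conversely, {a, c, d} is a clique of size 3, and the vertices of any clique must share a bag in every tree decomposition; so some bag has ≥ 3 vertices and tw(G) ≥ 2. Hence tw(G) = 2 exactly.

Treewidth 2.
One optimal decomposition is:
Bags: B1 = {a, c, d}  B2 = {b, c, d}
Tree: B1–B2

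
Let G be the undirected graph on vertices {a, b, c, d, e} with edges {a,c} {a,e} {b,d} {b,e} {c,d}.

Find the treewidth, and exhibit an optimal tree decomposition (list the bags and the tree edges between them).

Treewidth 2.
One such decomposition:
Bags: B1 = {b, d, e}  B2 = {a, d, e}  B3 = {a, c, d}
Tree: B1–B2, B2–B3

The largest bag has 3 vertices, giving width 2; this decomposition certifies tw(G) ≤ 2. The edges d–b–e–a–c–d form a cycle, so G is not a tree and its treewidth is at least 2. Combining the bounds, tw(G) = 2.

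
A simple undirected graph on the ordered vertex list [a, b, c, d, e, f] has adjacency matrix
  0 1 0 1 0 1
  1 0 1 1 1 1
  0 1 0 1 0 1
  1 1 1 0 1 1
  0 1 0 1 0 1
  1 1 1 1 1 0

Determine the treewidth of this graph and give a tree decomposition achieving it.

The largest bag has 4 vertices, giving width 3; this decomposition certifies tw(G) ≤ 3. Conversely, {b, d, e, f} is a clique of size 4, and the vertices of any clique must share a bag in every tree decomposition; so some bag has ≥ 4 vertices and tw(G) ≥ 3. The upper and lower bounds meet at 3, so that is the treewidth.

Treewidth 3.
One such decomposition:
Bags: B1 = {b, d, e, f}  B2 = {b, c, d, f}  B3 = {a, b, d, f}
Tree: B1–B2, B2–B3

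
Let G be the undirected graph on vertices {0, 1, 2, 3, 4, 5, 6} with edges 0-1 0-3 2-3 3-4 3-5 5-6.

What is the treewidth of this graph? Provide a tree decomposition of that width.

Every bag has size at most 2, so the width is 2 − 1 = 1 and tw(G) ≤ 1. G has an edge, so its treewidth is at least 1. Combining the bounds, tw(G) = 1.

Treewidth 1.
One optimal decomposition is:
Bags: B1 = {2, 3}  B2 = {0, 3}  B3 = {0, 1}  B4 = {3, 5}  B5 = {5, 6}  B6 = {3, 4}
Tree: B1–B2, B2–B3, B2–B4, B4–B5, B2–B6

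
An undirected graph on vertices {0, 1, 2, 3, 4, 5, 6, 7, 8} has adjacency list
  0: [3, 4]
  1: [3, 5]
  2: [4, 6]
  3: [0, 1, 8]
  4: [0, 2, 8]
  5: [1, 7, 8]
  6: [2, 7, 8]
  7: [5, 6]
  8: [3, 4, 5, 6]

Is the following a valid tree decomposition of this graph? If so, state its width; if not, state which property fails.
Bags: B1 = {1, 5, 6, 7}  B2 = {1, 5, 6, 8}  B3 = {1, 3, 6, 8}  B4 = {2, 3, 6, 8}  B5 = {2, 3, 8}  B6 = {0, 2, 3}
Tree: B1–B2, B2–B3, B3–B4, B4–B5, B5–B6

A tree decomposition must satisfy three properties: every vertex lies in some bag; for every edge, both endpoints lie together in some bag; and for every vertex, the bags containing it form a connected subtree. Here vertex 4 appears in no bag, so the decomposition is invalid.

No — vertex 4 appears in no bag.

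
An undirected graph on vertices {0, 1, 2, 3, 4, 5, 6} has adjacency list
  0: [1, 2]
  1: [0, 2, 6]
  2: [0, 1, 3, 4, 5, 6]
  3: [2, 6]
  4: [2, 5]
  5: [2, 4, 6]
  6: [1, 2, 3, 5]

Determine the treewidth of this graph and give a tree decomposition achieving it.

Every bag has size at most 3, so the width is 3 − 1 = 2 and tw(G) ≤ 2. On the other hand G contains the 3-clique {0, 1, 2}. A clique must lie in a single bag of any decomposition, so no decomposition can have width below 2. The upper and lower bounds meet at 2, so that is the treewidth.

Treewidth 2.
Bags: B1 = {1, 2, 6}  B2 = {2, 3, 6}  B3 = {0, 1, 2}  B4 = {2, 5, 6}  B5 = {2, 4, 5}
Tree: B1–B2, B1–B3, B2–B4, B4–B5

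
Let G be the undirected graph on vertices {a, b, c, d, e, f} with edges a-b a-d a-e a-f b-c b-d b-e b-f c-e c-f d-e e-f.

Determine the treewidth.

A width-3 tree decomposition is:
Bags: B1 = {a, b, e, f}  B2 = {a, b, d, e}  B3 = {b, c, e, f}
Tree: B1–B2, B1–B3
Every bag has size at most 4, so the width is 4 − 1 = 3 and tw(G) ≤ 3. For the lower bound, the 4 vertices {a, b, d, e} are pairwise adjacent, and any tree decomposition puts a clique entirely inside one bag — forcing width ≥ 3. Therefore the treewidth is 3.

3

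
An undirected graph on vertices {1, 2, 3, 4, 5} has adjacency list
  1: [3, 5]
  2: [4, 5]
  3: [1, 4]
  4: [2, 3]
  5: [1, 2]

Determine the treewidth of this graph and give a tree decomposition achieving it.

Treewidth 2.
Bags: B1 = {2, 3, 4}  B2 = {2, 3, 5}  B3 = {1, 3, 5}
Tree: B1–B2, B2–B3

Every bag has size at most 3, so the width is 3 − 1 = 2 and tw(G) ≤ 2. Since 3–4–2–5–1–3 is a cycle in G, G is not acyclic. Forests are exactly the graphs of treewidth ≤ 1, so tw(G) ≥ 2. Therefore the treewidth is 2.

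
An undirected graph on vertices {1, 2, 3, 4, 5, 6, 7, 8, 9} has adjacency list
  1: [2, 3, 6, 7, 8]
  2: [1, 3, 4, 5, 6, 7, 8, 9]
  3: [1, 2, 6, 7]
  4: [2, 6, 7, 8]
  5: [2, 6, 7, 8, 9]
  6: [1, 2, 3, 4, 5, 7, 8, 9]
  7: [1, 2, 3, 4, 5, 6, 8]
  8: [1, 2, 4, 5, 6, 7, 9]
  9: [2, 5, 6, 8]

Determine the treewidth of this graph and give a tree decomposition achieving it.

Treewidth 4.
One optimal decomposition is:
Bags: B1 = {1, 2, 3, 6, 7}  B2 = {1, 2, 6, 7, 8}  B3 = {2, 5, 6, 7, 8}  B4 = {2, 4, 6, 7, 8}  B5 = {2, 5, 6, 8, 9}
Tree: B1–B2, B2–B3, B3–B4, B3–B5

Every bag has size at most 5, so the width is 5 − 1 = 4 and tw(G) ≤ 4. On the other hand G contains the 5-clique {2, 5, 6, 8, 9}. A clique must lie in a single bag of any decomposition, so no decomposition can have width below 4. Therefore the treewidth is 4.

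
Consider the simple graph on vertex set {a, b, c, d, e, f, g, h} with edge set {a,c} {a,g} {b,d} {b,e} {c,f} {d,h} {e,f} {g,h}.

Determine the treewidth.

A width-2 tree decomposition is:
Bags: B1 = {a, g, h}  B2 = {a, c, h}  B3 = {c, f, h}  B4 = {e, f, h}  B5 = {b, e, h}  B6 = {b, d, h}
Tree: B1–B2, B2–B3, B3–B4, B4–B5, B5–B6
Each bag holds 3 vertices, so the decomposition has width 2, which upper-bounds the treewidth. For the lower bound, G contains the cycle h–g–a–c–f–e–b–d–h, so G is not a forest; only forests have treewidth ≤ 1, hence tw(G) ≥ 2. Hence tw(G) = 2 exactly.

2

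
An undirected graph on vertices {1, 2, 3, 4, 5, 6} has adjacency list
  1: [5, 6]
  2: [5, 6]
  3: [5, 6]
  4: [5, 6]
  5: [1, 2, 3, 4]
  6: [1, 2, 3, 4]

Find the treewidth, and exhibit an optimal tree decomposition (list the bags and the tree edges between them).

The largest bag has 3 vertices, giving width 2; this decomposition certifies tw(G) ≤ 2. Since 6–1–5–3–6 is a cycle in G, G is not acyclic. Forests are exactly the graphs of treewidth ≤ 1, so tw(G) ≥ 2. Therefore the treewidth is 2.

Treewidth 2.
Bags: B1 = {1, 5, 6}  B2 = {3, 5, 6}  B3 = {4, 5, 6}  B4 = {2, 5, 6}
Tree: B1–B2, B2–B3, B3–B4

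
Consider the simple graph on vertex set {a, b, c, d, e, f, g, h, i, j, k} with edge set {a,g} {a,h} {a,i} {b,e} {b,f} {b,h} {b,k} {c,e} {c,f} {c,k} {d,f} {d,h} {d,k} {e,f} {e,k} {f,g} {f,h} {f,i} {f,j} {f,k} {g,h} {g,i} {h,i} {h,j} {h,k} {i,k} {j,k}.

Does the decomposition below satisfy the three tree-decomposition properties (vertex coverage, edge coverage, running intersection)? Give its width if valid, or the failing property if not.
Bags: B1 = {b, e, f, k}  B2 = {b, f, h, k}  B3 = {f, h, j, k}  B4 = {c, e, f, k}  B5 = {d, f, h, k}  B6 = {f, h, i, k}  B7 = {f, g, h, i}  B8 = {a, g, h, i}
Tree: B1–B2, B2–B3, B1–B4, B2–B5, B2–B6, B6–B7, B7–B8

Yes; width 3.

Vertex coverage: the bags together contain {a, b, c, d, e, f, g, h, i, j, k}, the full vertex set. Edge coverage: each edge of G has both endpoints in at least one bag. Running intersection: for every vertex, the bags containing it form a connected subtree. All three properties hold, so this is a valid tree decomposition of width max|bag| − 1 = 3, and hence tw(G) ≤ 3.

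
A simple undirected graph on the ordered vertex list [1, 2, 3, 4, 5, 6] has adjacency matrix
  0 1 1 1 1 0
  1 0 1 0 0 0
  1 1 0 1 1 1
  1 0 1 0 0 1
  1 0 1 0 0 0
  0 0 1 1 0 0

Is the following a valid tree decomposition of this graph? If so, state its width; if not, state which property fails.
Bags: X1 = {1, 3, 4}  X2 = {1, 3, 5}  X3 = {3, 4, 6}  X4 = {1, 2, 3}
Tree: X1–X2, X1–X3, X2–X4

Every vertex of G appears in some bag (union = {1, 2, 3, 4, 5, 6}); every edge is covered by a bag; and for each vertex v the set of bags containing v is connected in the bag tree. The decomposition is therefore valid. The largest bag has 3 vertices, so the width is 2.

Yes; width 2.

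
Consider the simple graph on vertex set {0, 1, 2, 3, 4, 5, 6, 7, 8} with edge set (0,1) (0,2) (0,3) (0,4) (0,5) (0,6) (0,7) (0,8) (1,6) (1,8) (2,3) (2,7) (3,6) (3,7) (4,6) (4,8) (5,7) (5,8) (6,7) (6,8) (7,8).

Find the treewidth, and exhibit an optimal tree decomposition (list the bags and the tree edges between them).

Each bag holds 4 vertices, so the decomposition has width 3, which upper-bounds the treewidth. Conversely, {0, 2, 3, 7} is a clique of size 4, and the vertices of any clique must share a bag in every tree decomposition; so some bag has ≥ 4 vertices and tw(G) ≥ 3. Combining the bounds, tw(G) = 3.

Treewidth 3.
One optimal decomposition is:
Bags: B1 = {0, 6, 7, 8}  B2 = {0, 3, 6, 7}  B3 = {0, 4, 6, 8}  B4 = {0, 2, 3, 7}  B5 = {0, 1, 6, 8}  B6 = {0, 5, 7, 8}
Tree: B1–B2, B1–B3, B2–B4, B1–B5, B1–B6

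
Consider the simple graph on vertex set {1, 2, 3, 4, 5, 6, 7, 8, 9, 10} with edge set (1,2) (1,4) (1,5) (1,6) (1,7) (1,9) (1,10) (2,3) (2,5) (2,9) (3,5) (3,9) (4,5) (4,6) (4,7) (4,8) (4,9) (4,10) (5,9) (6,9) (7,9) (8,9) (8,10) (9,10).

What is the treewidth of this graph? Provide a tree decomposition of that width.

The largest bag has 4 vertices, giving width 3; this decomposition certifies tw(G) ≤ 3. Conversely, {4, 8, 9, 10} is a clique of size 4, and the vertices of any clique must share a bag in every tree decomposition; so some bag has ≥ 4 vertices and tw(G) ≥ 3. Therefore the treewidth is 3.

Treewidth 3.
One optimal decomposition is:
Bags: B1 = {1, 4, 7, 9}  B2 = {1, 4, 9, 10}  B3 = {1, 4, 6, 9}  B4 = {1, 4, 5, 9}  B5 = {4, 8, 9, 10}  B6 = {1, 2, 5, 9}  B7 = {2, 3, 5, 9}
Tree: B1–B2, B2–B3, B3–B4, B2–B5, B4–B6, B6–B7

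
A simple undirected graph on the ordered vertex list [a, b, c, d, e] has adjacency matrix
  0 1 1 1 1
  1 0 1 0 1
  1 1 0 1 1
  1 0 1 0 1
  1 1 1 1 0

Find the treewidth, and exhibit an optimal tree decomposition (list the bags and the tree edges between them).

The largest bag has 4 vertices, giving width 3; this decomposition certifies tw(G) ≤ 3. Conversely, {a, c, d, e} is a clique of size 4, and the vertices of any clique must share a bag in every tree decomposition; so some bag has ≥ 4 vertices and tw(G) ≥ 3. The upper and lower bounds meet at 3, so that is the treewidth.

Treewidth 3.
One optimal decomposition is:
Bags: B1 = {a, b, c, e}  B2 = {a, c, d, e}
Tree: B1–B2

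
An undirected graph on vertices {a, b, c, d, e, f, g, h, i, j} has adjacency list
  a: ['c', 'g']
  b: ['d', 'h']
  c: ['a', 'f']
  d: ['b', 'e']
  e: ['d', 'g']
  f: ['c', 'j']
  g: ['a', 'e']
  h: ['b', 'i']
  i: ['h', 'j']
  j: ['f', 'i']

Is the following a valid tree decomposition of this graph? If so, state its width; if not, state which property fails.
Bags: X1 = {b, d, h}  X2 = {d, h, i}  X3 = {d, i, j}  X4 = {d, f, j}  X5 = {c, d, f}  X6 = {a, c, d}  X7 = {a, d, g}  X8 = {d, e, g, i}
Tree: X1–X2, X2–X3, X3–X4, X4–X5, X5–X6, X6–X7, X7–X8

A tree decomposition must satisfy three properties: every vertex lies in some bag; for every edge, both endpoints lie together in some bag; and for every vertex, the bags containing it form a connected subtree. Here bags containing vertex i are not connected in the tree, so the decomposition is invalid.

No — bags containing vertex i are not connected in the tree.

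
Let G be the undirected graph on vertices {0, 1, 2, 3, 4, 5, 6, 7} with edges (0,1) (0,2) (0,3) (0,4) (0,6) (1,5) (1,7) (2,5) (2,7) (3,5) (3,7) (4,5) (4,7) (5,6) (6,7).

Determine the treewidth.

3

A width-3 tree decomposition is:
Bags: B1 = {0, 3, 5, 7}  B2 = {0, 2, 5, 7}  B3 = {0, 5, 6, 7}  B4 = {0, 1, 5, 7}  B5 = {0, 4, 5, 7}
Tree: B1–B2, B2–B3, B3–B4, B4–B5
Each bag holds 4 vertices, so the decomposition has width 3, which upper-bounds the treewidth. For the lower bound: the 4 vertex sets {0,3}, {2,5}, {7}, {6} are disjoint, each induces a connected subgraph, and every pair is joined by at least one edge of G. Contracting each set to a single vertex therefore yields K_{4} as a minor, and since treewidth is minor-monotone, tw(G) ≥ tw(K_{4}) = 3. Therefore the treewidth is 3.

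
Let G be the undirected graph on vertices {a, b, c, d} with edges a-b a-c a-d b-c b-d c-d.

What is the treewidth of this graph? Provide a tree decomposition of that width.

Treewidth 3.
One optimal decomposition is:
Bags: B1 = {a, b, c, d}
Tree: (single bag)

A single bag containing all 4 vertices is trivially a valid decomposition of width 3. On the other hand G contains the 4-clique {a, b, c, d}. A clique must lie in a single bag of any decomposition, so no decomposition can have width below 3. Hence tw(G) = 3 exactly.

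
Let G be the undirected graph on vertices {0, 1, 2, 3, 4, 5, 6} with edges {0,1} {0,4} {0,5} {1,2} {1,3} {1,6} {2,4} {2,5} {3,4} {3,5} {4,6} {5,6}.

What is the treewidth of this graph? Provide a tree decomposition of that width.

Every bag has size at most 4, so the width is 4 − 1 = 3 and tw(G) ≤ 3. For the lower bound: the 4 vertex sets {4,6}, {3,5}, {1}, {0} are disjoint, each induces a connected subgraph, and every pair is joined by at least one edge of G. Contracting each set to a single vertex therefore yields K_{4} as a minor, and since treewidth is minor-monotone, tw(G) ≥ tw(K_{4}) = 3. Combining the bounds, tw(G) = 3.

Treewidth 3.
One optimal decomposition is:
Bags: B1 = {1, 4, 5, 6}  B2 = {1, 3, 4, 5}  B3 = {0, 1, 4, 5}  B4 = {1, 2, 4, 5}
Tree: B1–B2, B2–B3, B3–B4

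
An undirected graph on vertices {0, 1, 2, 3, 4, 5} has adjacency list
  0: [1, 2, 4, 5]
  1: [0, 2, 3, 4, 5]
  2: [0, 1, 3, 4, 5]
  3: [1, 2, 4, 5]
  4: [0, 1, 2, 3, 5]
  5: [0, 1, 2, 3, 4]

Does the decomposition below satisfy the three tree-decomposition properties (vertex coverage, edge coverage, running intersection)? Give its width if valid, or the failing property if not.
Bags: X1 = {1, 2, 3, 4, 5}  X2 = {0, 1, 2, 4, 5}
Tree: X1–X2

Every vertex of G appears in some bag (union = {0, 1, 2, 3, 4, 5}); every edge is covered by a bag; and for each vertex v the set of bags containing v is connected in the bag tree. The decomposition is therefore valid. The largest bag has 5 vertices, so the width is 4.

Yes; width 4.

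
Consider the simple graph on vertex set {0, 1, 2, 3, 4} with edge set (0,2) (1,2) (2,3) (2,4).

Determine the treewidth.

1

A width-1 tree decomposition is:
Bags: B1 = {1, 2}  B2 = {0, 2}  B3 = {2, 3}  B4 = {2, 4}
Tree: B1–B2, B2–B3, B1–B4
Each bag holds 2 vertices, so the decomposition has width 1, which upper-bounds the treewidth. Since G has at least one edge (e.g. 1–2), it is not an edgeless graph, so tw(G) ≥ 1. Therefore the treewidth is 1.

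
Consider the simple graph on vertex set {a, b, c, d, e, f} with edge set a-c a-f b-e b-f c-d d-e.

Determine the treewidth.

A width-2 tree decomposition is:
Bags: B1 = {a, c, f}  B2 = {b, c, f}  B3 = {b, c, e}  B4 = {c, d, e}
Tree: B1–B2, B2–B3, B3–B4
Each bag holds 3 vertices, so the decomposition has width 2, which upper-bounds the treewidth. The edges c–a–f–b–e–d–c form a cycle, so G is not a tree and its treewidth is at least 2. Therefore the treewidth is 2.

2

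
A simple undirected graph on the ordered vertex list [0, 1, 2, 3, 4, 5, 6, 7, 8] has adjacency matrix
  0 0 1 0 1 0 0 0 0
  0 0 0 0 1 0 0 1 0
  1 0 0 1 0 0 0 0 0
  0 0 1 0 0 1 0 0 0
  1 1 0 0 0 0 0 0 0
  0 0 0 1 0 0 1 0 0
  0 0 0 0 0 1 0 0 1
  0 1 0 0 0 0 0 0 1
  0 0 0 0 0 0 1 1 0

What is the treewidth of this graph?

A width-2 tree decomposition is:
Bags: B1 = {6, 7, 8}  B2 = {5, 6, 7}  B3 = {3, 5, 7}  B4 = {2, 3, 7}  B5 = {0, 2, 7}  B6 = {0, 4, 7}  B7 = {1, 4, 7}
Tree: B1–B2, B2–B3, B3–B4, B4–B5, B5–B6, B6–B7
Each bag holds 3 vertices, so the decomposition has width 2, which upper-bounds the treewidth. Since 7–8–6–5–3–2–0–4–1–7 is a cycle in G, G is not acyclic. Forests are exactly the graphs of treewidth ≤ 1, so tw(G) ≥ 2. Hence tw(G) = 2 exactly.

2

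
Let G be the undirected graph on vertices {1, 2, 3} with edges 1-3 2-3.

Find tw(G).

1

A width-1 tree decomposition is:
Bags: B1 = {1, 3}  B2 = {2, 3}
Tree: B1–B2
The largest bag has 2 vertices, giving width 1; this decomposition certifies tw(G) ≤ 1. Since G has at least one edge (e.g. 3–1), it is not an edgeless graph, so tw(G) ≥ 1. Hence tw(G) = 1 exactly.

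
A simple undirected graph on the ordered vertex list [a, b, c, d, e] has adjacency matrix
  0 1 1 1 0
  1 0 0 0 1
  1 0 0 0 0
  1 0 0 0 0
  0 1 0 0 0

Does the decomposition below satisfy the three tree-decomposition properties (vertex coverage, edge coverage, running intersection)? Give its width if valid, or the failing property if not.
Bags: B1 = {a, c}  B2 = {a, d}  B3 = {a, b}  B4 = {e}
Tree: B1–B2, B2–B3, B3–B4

No — edge (b,e) lies in no bag.

A tree decomposition must satisfy three properties: every vertex lies in some bag; for every edge, both endpoints lie together in some bag; and for every vertex, the bags containing it form a connected subtree. Here edge (b,e) lies in no bag, so the decomposition is invalid.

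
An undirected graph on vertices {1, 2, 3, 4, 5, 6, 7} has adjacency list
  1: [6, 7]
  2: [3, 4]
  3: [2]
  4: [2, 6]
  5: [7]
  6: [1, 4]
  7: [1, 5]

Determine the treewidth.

1

A width-1 tree decomposition is:
Bags: B1 = {2, 3}  B2 = {2, 4}  B3 = {4, 6}  B4 = {1, 6}  B5 = {1, 7}  B6 = {5, 7}
Tree: B1–B2, B2–B3, B3–B4, B4–B5, B5–B6
Each bag holds 2 vertices, so the decomposition has width 1, which upper-bounds the treewidth. Since G has at least one edge (e.g. 3–2), it is not an edgeless graph, so tw(G) ≥ 1. The upper and lower bounds meet at 1, so that is the treewidth.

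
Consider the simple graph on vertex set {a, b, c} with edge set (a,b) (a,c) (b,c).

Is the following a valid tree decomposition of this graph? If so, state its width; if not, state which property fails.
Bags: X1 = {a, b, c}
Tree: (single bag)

Yes; width 2.

Checking the three conditions: (i) the bags cover all of {a, b, c}; (ii) for each edge, some bag contains both endpoints; (iii) the bags containing any fixed vertex form a subtree. All hold, so the decomposition is valid with width 3 − 1 = 2.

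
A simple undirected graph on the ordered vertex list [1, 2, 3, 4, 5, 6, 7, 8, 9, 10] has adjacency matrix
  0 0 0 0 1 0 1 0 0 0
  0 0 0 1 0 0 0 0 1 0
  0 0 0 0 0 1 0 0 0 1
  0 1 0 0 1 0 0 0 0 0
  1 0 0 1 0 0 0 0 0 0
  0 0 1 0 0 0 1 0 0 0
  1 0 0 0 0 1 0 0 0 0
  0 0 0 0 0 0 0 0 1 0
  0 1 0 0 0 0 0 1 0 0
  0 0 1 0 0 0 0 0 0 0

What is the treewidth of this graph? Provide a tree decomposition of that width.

Every bag has size at most 2, so the width is 2 − 1 = 1 and tw(G) ≤ 1. Since G has at least one edge (e.g. 8–9), it is not an edgeless graph, so tw(G) ≥ 1. Combining the bounds, tw(G) = 1.

Treewidth 1.
One such decomposition:
Bags: B1 = {8, 9}  B2 = {2, 9}  B3 = {2, 4}  B4 = {4, 5}  B5 = {1, 5}  B6 = {1, 7}  B7 = {6, 7}  B8 = {3, 6}  B9 = {3, 10}
Tree: B1–B2, B2–B3, B3–B4, B4–B5, B5–B6, B6–B7, B7–B8, B8–B9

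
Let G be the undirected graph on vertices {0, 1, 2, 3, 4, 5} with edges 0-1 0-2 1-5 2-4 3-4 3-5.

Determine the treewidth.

2

A width-2 tree decomposition is:
Bags: B1 = {2, 3, 4}  B2 = {0, 2, 3}  B3 = {0, 1, 3}  B4 = {1, 3, 5}
Tree: B1–B2, B2–B3, B3–B4
The largest bag has 3 vertices, giving width 2; this decomposition certifies tw(G) ≤ 2. Since 3–4–2–0–1–5–3 is a cycle in G, G is not acyclic. Forests are exactly the graphs of treewidth ≤ 1, so tw(G) ≥ 2. The upper and lower bounds meet at 2, so that is the treewidth.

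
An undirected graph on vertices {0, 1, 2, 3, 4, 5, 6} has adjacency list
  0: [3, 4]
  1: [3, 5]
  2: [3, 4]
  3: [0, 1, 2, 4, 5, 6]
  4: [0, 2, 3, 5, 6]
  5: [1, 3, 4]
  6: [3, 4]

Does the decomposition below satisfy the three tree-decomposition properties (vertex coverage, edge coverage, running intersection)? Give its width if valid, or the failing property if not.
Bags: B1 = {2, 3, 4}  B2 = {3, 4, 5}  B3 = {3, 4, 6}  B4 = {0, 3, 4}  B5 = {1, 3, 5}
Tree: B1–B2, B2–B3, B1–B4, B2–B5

Yes; width 2.

Checking the three conditions: (i) the bags cover all of {0, 1, 2, 3, 4, 5, 6}; (ii) for each edge, some bag contains both endpoints; (iii) the bags containing any fixed vertex form a subtree. All hold, so the decomposition is valid with width 3 − 1 = 2.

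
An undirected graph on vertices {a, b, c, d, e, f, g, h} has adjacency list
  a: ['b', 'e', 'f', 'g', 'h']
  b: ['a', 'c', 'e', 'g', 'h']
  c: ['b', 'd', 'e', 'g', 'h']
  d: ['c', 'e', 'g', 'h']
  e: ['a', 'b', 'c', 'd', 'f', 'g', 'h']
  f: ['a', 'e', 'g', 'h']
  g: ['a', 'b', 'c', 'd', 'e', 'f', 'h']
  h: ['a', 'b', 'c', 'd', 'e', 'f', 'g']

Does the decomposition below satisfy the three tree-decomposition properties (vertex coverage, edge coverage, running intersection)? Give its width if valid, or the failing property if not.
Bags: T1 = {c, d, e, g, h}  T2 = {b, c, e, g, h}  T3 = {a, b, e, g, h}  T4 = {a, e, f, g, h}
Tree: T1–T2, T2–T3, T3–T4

Yes; width 4.

Every vertex of G appears in some bag (union = {a, b, c, d, e, f, g, h}); every edge is covered by a bag; and for each vertex v the set of bags containing v is connected in the bag tree. The decomposition is therefore valid. The largest bag has 5 vertices, so the width is 4.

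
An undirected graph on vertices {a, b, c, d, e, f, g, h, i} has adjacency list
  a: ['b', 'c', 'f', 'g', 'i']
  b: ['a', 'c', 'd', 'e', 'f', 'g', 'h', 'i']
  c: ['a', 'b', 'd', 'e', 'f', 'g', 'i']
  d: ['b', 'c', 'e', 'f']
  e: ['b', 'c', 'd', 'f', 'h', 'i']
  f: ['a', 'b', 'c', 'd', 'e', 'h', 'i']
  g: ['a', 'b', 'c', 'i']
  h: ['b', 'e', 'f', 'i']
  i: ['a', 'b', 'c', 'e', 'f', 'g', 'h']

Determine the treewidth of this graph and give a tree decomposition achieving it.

The largest bag has 5 vertices, giving width 4; this decomposition certifies tw(G) ≤ 4. On the other hand G contains the 5-clique {a, b, c, g, i}. A clique must lie in a single bag of any decomposition, so no decomposition can have width below 4. Therefore the treewidth is 4.

Treewidth 4.
One optimal decomposition is:
Bags: B1 = {b, c, e, f, i}  B2 = {b, e, f, h, i}  B3 = {a, b, c, f, i}  B4 = {a, b, c, g, i}  B5 = {b, c, d, e, f}
Tree: B1–B2, B1–B3, B3–B4, B1–B5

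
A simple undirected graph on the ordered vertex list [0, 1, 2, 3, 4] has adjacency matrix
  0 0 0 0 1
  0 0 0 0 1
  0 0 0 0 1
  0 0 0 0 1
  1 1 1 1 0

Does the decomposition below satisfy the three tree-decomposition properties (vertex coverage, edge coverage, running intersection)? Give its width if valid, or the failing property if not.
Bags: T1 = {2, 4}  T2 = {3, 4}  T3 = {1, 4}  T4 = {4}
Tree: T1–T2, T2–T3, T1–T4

No — vertex 0 appears in no bag.

A tree decomposition must satisfy three properties: every vertex lies in some bag; for every edge, both endpoints lie together in some bag; and for every vertex, the bags containing it form a connected subtree. Here vertex 0 appears in no bag, so the decomposition is invalid.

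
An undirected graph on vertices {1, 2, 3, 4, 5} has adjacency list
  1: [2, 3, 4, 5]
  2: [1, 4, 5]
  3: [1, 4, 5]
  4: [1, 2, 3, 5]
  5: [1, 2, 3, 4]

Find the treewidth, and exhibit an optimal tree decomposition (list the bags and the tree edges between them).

Each bag holds 4 vertices, so the decomposition has width 3, which upper-bounds the treewidth. On the other hand G contains the 4-clique {1, 2, 4, 5}. A clique must lie in a single bag of any decomposition, so no decomposition can have width below 3. The upper and lower bounds meet at 3, so that is the treewidth.

Treewidth 3.
One such decomposition:
Bags: B1 = {1, 2, 4, 5}  B2 = {1, 3, 4, 5}
Tree: B1–B2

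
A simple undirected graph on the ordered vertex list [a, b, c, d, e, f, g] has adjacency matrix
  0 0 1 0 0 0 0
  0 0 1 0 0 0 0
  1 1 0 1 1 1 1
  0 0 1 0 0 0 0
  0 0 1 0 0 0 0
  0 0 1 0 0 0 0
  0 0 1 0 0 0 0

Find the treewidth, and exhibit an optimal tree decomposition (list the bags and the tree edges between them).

Treewidth 1.
One optimal decomposition is:
Bags: B1 = {c, e}  B2 = {b, c}  B3 = {c, d}  B4 = {c, g}  B5 = {a, c}  B6 = {c, f}
Tree: B1–B2, B1–B3, B2–B4, B1–B5, B3–B6

Each bag holds 2 vertices, so the decomposition has width 1, which upper-bounds the treewidth. Since G has at least one edge (e.g. e–c), it is not an edgeless graph, so tw(G) ≥ 1. The upper and lower bounds meet at 1, so that is the treewidth.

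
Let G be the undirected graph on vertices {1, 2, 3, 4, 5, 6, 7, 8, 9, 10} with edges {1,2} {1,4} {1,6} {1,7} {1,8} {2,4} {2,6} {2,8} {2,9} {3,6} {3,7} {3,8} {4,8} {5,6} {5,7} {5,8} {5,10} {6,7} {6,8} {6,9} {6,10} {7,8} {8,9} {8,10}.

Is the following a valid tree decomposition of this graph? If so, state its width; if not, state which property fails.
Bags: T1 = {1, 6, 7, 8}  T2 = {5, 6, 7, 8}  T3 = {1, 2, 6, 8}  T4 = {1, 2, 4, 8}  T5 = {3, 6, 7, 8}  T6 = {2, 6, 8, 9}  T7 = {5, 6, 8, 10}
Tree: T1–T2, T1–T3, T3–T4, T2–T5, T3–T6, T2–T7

Yes; width 3.

Checking the three conditions: (i) the bags cover all of {1, 2, 3, 4, 5, 6, 7, 8, 9, 10}; (ii) for each edge, some bag contains both endpoints; (iii) the bags containing any fixed vertex form a subtree. All hold, so the decomposition is valid with width 4 − 1 = 3.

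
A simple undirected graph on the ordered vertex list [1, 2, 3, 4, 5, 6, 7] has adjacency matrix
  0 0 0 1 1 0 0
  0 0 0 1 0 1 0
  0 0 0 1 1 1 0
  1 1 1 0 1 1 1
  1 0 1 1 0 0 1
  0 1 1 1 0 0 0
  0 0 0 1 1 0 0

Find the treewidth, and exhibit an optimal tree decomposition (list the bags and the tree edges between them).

The largest bag has 3 vertices, giving width 2; this decomposition certifies tw(G) ≤ 2. For the lower bound, the 3 vertices {2, 4, 6} are pairwise adjacent, and any tree decomposition puts a clique entirely inside one bag — forcing width ≥ 2. Therefore the treewidth is 2.

Treewidth 2.
One optimal decomposition is:
Bags: B1 = {3, 4, 6}  B2 = {3, 4, 5}  B3 = {4, 5, 7}  B4 = {1, 4, 5}  B5 = {2, 4, 6}
Tree: B1–B2, B2–B3, B3–B4, B1–B5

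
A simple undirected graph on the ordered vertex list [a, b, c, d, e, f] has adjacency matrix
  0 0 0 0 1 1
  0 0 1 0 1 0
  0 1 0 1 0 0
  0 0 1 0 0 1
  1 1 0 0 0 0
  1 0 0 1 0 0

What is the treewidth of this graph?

A width-2 tree decomposition is:
Bags: B1 = {a, b, e}  B2 = {a, b, f}  B3 = {b, d, f}  B4 = {b, c, d}
Tree: B1–B2, B2–B3, B3–B4
The largest bag has 3 vertices, giving width 2; this decomposition certifies tw(G) ≤ 2. The edges b–e–a–f–d–c–b form a cycle, so G is not a tree and its treewidth is at least 2. The upper and lower bounds meet at 2, so that is the treewidth.

2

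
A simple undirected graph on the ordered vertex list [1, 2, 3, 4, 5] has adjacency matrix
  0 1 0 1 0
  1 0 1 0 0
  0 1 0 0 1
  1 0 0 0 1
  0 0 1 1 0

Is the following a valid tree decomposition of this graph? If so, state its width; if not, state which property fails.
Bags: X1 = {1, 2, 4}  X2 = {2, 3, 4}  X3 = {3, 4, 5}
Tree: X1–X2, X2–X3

Checking the three conditions: (i) the bags cover all of {1, 2, 3, 4, 5}; (ii) for each edge, some bag contains both endpoints; (iii) the bags containing any fixed vertex form a subtree. All hold, so the decomposition is valid with width 3 − 1 = 2.

Yes; width 2.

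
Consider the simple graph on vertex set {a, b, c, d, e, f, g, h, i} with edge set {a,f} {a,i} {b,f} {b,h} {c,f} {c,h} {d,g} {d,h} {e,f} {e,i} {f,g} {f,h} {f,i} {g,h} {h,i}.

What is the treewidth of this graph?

A width-2 tree decomposition is:
Bags: B1 = {c, f, h}  B2 = {f, h, i}  B3 = {f, g, h}  B4 = {e, f, i}  B5 = {d, g, h}  B6 = {b, f, h}  B7 = {a, f, i}
Tree: B1–B2, B1–B3, B2–B4, B3–B5, B1–B6, B2–B7
The largest bag has 3 vertices, giving width 2; this decomposition certifies tw(G) ≤ 2. For the lower bound, the 3 vertices {d, g, h} are pairwise adjacent, and any tree decomposition puts a clique entirely inside one bag — forcing width ≥ 2. Combining the bounds, tw(G) = 2.

2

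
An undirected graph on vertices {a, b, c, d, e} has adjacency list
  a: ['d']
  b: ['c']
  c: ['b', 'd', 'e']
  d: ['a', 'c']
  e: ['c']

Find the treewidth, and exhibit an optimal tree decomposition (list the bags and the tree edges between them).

Treewidth 1.
One such decomposition:
Bags: B1 = {a, d}  B2 = {c, d}  B3 = {c, e}  B4 = {b, c}
Tree: B1–B2, B2–B3, B2–B4

Every bag has size at most 2, so the width is 2 − 1 = 1 and tw(G) ≤ 1. G has an edge, so its treewidth is at least 1. Therefore the treewidth is 1.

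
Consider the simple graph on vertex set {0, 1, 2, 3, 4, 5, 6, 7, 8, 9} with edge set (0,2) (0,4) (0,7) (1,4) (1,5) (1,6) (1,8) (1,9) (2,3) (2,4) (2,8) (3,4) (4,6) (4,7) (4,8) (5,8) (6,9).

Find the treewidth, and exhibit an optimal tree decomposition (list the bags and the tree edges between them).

Treewidth 2.
One optimal decomposition is:
Bags: B1 = {1, 4, 8}  B2 = {2, 4, 8}  B3 = {2, 3, 4}  B4 = {0, 2, 4}  B5 = {1, 5, 8}  B6 = {1, 4, 6}  B7 = {1, 6, 9}  B8 = {0, 4, 7}
Tree: B1–B2, B2–B3, B3–B4, B1–B5, B1–B6, B6–B7, B4–B8

Every bag has size at most 3, so the width is 3 − 1 = 2 and tw(G) ≤ 2. Conversely, {1, 6, 9} is a clique of size 3, and the vertices of any clique must share a bag in every tree decomposition; so some bag has ≥ 3 vertices and tw(G) ≥ 2. Therefore the treewidth is 2.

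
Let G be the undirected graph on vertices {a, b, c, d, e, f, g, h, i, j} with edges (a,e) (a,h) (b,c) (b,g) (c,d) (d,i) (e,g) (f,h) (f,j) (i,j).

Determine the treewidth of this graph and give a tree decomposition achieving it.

Treewidth 2.
One such decomposition:
Bags: B1 = {f, i, j}  B2 = {d, f, i}  B3 = {c, d, f}  B4 = {b, c, f}  B5 = {b, f, g}  B6 = {e, f, g}  B7 = {a, e, f}  B8 = {a, f, h}
Tree: B1–B2, B2–B3, B3–B4, B4–B5, B5–B6, B6–B7, B7–B8

Each bag holds 3 vertices, so the decomposition has width 2, which upper-bounds the treewidth. Since f–j–i–d–c–b–g–e–a–h–f is a cycle in G, G is not acyclic. Forests are exactly the graphs of treewidth ≤ 1, so tw(G) ≥ 2. Combining the bounds, tw(G) = 2.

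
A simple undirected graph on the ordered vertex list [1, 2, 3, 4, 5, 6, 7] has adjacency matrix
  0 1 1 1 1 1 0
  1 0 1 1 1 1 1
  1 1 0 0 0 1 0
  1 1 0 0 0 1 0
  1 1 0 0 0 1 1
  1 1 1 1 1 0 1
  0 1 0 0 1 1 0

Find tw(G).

3

A width-3 tree decomposition is:
Bags: B1 = {1, 2, 5, 6}  B2 = {1, 2, 4, 6}  B3 = {2, 5, 6, 7}  B4 = {1, 2, 3, 6}
Tree: B1–B2, B1–B3, B1–B4
Every bag has size at most 4, so the width is 4 − 1 = 3 and tw(G) ≤ 3. Conversely, {1, 2, 3, 6} is a clique of size 4, and the vertices of any clique must share a bag in every tree decomposition; so some bag has ≥ 4 vertices and tw(G) ≥ 3. Combining the bounds, tw(G) = 3.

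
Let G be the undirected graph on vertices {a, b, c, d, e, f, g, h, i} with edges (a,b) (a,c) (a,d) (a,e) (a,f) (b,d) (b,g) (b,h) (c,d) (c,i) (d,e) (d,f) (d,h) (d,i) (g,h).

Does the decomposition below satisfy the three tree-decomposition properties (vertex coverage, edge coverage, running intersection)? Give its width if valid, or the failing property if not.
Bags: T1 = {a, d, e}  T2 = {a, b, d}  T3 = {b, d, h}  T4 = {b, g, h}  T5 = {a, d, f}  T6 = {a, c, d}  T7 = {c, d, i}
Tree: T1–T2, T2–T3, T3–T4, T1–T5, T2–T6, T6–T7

Checking the three conditions: (i) the bags cover all of {a, b, c, d, e, f, g, h, i}; (ii) for each edge, some bag contains both endpoints; (iii) the bags containing any fixed vertex form a subtree. All hold, so the decomposition is valid with width 3 − 1 = 2.

Yes; width 2.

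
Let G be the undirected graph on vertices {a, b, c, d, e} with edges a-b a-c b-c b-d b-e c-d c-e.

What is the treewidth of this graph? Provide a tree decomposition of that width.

Treewidth 2.
One optimal decomposition is:
Bags: B1 = {b, c, e}  B2 = {b, c, d}  B3 = {a, b, c}
Tree: B1–B2, B1–B3

Every bag has size at most 3, so the width is 3 − 1 = 2 and tw(G) ≤ 2. On the other hand G contains the 3-clique {b, c, d}. A clique must lie in a single bag of any decomposition, so no decomposition can have width below 2. Combining the bounds, tw(G) = 2.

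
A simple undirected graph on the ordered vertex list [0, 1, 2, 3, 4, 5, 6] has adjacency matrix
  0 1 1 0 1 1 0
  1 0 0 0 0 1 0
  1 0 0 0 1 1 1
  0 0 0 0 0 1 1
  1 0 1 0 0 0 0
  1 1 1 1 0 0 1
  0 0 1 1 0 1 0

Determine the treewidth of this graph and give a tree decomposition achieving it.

Every bag has size at most 3, so the width is 3 − 1 = 2 and tw(G) ≤ 2. For the lower bound, the 3 vertices {0, 2, 4} are pairwise adjacent, and any tree decomposition puts a clique entirely inside one bag — forcing width ≥ 2. Combining the bounds, tw(G) = 2.

Treewidth 2.
One such decomposition:
Bags: B1 = {0, 2, 4}  B2 = {0, 2, 5}  B3 = {2, 5, 6}  B4 = {3, 5, 6}  B5 = {0, 1, 5}
Tree: B1–B2, B2–B3, B3–B4, B2–B5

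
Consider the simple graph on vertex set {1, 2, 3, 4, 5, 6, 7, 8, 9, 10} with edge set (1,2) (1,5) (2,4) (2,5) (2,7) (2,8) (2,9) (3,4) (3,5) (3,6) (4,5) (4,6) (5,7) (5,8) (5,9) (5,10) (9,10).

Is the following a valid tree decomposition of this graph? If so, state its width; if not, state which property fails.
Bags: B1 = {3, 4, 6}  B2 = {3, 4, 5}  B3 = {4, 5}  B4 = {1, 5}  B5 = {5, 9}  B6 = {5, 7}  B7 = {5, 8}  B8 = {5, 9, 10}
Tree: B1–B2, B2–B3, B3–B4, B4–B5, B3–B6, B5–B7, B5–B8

A tree decomposition must satisfy three properties: every vertex lies in some bag; for every edge, both endpoints lie together in some bag; and for every vertex, the bags containing it form a connected subtree. Here vertex 2 appears in no bag, so the decomposition is invalid.

No — vertex 2 appears in no bag.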